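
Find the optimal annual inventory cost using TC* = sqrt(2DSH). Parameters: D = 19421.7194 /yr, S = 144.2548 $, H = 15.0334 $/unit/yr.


2*D*S*H = 84237439.4044
TC* = sqrt(84237439.4044) = 9178.0956

9178.0956 $/yr


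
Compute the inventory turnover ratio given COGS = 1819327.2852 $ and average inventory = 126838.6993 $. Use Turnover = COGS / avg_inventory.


Turnover = 1819327.2852 / 126838.6993 = 14.3436

14.3436


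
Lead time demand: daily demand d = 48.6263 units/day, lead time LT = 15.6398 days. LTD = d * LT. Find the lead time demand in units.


LTD = 48.6263 * 15.6398 = 760.5056

760.5056 units


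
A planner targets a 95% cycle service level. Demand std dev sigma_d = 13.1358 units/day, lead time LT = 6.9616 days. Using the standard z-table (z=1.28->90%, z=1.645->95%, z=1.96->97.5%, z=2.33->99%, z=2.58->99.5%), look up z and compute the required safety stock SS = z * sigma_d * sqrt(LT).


From the table, SL = 95% corresponds to z = 1.645
sqrt(LT) = sqrt(6.9616) = 2.6385
SS = 1.645 * 13.1358 * 2.6385 = 57.0134

57.0134 units


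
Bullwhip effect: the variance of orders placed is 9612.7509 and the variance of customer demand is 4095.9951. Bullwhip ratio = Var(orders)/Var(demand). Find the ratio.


BW = 9612.7509 / 4095.9951 = 2.3469

2.3469


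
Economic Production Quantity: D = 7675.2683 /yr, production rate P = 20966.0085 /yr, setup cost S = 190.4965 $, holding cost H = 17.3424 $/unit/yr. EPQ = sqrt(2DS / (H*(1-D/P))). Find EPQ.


1 - D/P = 1 - 0.3661 = 0.6339
H*(1-D/P) = 10.9937
2DS = 2924223.4954
EPQ = sqrt(265991.6185) = 515.7438

515.7438 units


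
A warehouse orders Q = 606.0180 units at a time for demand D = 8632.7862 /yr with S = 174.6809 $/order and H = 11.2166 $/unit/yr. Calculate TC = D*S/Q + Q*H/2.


Ordering cost = D*S/Q = 2488.3467
Holding cost = Q*H/2 = 3398.7307
TC = 2488.3467 + 3398.7307 = 5887.0774

5887.0774 $/yr


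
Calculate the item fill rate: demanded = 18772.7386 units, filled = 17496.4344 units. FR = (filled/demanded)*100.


FR = 17496.4344 / 18772.7386 * 100 = 93.2013

93.2013%


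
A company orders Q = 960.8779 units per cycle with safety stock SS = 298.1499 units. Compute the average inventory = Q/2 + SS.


Q/2 = 480.4389
Avg = 480.4389 + 298.1499 = 778.5888

778.5888 units


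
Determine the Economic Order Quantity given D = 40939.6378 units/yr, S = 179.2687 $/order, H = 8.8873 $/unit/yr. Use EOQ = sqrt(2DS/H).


2*D*S = 2 * 40939.6378 * 179.2687 = 14678391.2938
2*D*S/H = 1651614.2466
EOQ = sqrt(1651614.2466) = 1285.1514

1285.1514 units


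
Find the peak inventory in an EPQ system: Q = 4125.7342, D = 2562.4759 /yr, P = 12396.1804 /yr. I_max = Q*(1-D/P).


D/P = 0.2067
1 - D/P = 0.7933
I_max = 4125.7342 * 0.7933 = 3272.8832

3272.8832 units


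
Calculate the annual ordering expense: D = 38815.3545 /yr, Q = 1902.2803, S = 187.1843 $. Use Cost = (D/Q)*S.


Number of orders = D/Q = 20.4046
Cost = 20.4046 * 187.1843 = 3819.4292

3819.4292 $/yr


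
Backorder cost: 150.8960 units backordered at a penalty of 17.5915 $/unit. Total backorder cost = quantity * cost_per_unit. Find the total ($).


Total = 150.8960 * 17.5915 = 2654.4870

2654.4870 $


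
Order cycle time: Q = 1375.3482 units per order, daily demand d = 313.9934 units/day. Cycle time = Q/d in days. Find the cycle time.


Cycle = 1375.3482 / 313.9934 = 4.3802

4.3802 days


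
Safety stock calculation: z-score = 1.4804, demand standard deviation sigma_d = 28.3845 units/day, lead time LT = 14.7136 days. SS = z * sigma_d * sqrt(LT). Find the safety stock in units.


sqrt(LT) = sqrt(14.7136) = 3.8358
SS = 1.4804 * 28.3845 * 3.8358 = 161.1832

161.1832 units


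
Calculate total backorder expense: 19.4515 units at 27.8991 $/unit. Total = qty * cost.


Total = 19.4515 * 27.8991 = 542.6793

542.6793 $


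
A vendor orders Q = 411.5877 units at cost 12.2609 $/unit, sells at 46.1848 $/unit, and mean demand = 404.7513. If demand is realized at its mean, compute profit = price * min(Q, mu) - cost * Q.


Sales at mu = min(411.5877, 404.7513) = 404.7513
Revenue = 46.1848 * 404.7513 = 18693.3578
Total cost = 12.2609 * 411.5877 = 5046.4356
Profit = 18693.3578 - 5046.4356 = 13646.9222

13646.9222 $


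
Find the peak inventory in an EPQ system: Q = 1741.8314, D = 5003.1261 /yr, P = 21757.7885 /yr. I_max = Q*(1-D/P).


D/P = 0.2299
1 - D/P = 0.7701
I_max = 1741.8314 * 0.7701 = 1341.3035

1341.3035 units


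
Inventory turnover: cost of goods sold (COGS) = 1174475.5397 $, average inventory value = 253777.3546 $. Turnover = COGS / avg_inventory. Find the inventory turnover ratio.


Turnover = 1174475.5397 / 253777.3546 = 4.6280

4.6280


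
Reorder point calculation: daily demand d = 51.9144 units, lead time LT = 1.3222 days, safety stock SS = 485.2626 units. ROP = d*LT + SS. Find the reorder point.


d*LT = 51.9144 * 1.3222 = 68.6412
ROP = 68.6412 + 485.2626 = 553.9038

553.9038 units


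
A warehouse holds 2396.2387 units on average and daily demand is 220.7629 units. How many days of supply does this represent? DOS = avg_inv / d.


DOS = 2396.2387 / 220.7629 = 10.8544

10.8544 days


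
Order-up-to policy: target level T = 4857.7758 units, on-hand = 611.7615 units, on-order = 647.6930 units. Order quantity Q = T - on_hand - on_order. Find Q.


Inventory position = OH + OO = 611.7615 + 647.6930 = 1259.4545
Q = 4857.7758 - 1259.4545 = 3598.3213

3598.3213 units


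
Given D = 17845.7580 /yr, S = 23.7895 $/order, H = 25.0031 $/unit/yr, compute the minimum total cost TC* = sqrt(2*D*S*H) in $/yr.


2*D*S*H = 21229715.1553
TC* = sqrt(21229715.1553) = 4607.5715

4607.5715 $/yr


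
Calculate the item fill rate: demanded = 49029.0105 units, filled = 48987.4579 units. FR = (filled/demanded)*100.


FR = 48987.4579 / 49029.0105 * 100 = 99.9152

99.9152%


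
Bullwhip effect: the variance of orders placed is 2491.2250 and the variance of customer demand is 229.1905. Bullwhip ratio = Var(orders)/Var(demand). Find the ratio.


BW = 2491.2250 / 229.1905 = 10.8697

10.8697


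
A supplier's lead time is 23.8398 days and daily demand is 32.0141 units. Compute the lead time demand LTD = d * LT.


LTD = 32.0141 * 23.8398 = 763.2097

763.2097 units


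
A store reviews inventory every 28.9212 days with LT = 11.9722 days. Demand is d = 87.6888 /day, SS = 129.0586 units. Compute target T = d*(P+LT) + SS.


P + LT = 40.8934
d*(P+LT) = 87.6888 * 40.8934 = 3585.8932
T = 3585.8932 + 129.0586 = 3714.9518

3714.9518 units


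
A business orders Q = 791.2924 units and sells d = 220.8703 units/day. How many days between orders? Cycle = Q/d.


Cycle = 791.2924 / 220.8703 = 3.5826

3.5826 days


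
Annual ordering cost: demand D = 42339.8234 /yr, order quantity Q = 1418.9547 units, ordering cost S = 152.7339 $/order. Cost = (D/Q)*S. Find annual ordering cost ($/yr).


Number of orders = D/Q = 29.8387
Cost = 29.8387 * 152.7339 = 4557.3875

4557.3875 $/yr


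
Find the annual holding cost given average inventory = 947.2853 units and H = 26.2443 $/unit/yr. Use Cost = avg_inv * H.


Cost = 947.2853 * 26.2443 = 24860.8396

24860.8396 $/yr


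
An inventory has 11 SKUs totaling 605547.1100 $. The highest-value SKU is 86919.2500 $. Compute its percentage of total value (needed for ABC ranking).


Top item = 86919.2500
Total = 605547.1100
Percentage = 86919.2500 / 605547.1100 * 100 = 14.3538

14.3538%


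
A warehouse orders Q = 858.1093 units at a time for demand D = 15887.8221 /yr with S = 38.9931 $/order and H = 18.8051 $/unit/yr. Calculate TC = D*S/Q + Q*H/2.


Ordering cost = D*S/Q = 721.9540
Holding cost = Q*H/2 = 8068.4156
TC = 721.9540 + 8068.4156 = 8790.3696

8790.3696 $/yr


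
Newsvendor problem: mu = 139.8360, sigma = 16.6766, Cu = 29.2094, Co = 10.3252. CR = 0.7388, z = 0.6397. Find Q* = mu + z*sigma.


CR = Cu/(Cu+Co) = 29.2094/(29.2094+10.3252) = 0.7388
z = 0.6397
Q* = 139.8360 + 0.6397 * 16.6766 = 150.5040

150.5040 units


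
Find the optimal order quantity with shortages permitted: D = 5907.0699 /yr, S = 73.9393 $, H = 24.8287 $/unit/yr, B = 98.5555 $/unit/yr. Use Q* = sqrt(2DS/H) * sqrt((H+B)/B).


sqrt(2DS/H) = 187.5693
sqrt((H+B)/B) = 1.1189
Q* = 187.5693 * 1.1189 = 209.8703

209.8703 units


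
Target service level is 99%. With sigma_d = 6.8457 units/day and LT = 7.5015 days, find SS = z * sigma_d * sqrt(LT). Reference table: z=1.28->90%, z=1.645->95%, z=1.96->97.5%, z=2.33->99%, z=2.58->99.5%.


From the table, SL = 99% corresponds to z = 2.33
sqrt(LT) = sqrt(7.5015) = 2.7389
SS = 2.33 * 6.8457 * 2.7389 = 43.6866

43.6866 units


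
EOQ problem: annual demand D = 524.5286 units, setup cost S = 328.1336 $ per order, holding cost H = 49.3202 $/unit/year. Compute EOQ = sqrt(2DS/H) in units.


2*D*S = 2 * 524.5286 * 328.1336 = 344230.9156
2*D*S/H = 6979.5118
EOQ = sqrt(6979.5118) = 83.5435

83.5435 units


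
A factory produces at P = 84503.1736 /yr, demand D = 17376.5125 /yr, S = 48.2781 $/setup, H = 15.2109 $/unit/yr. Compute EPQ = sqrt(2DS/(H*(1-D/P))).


1 - D/P = 1 - 0.2056 = 0.7944
H*(1-D/P) = 12.0831
2DS = 1677810.0163
EPQ = sqrt(138856.3820) = 372.6344

372.6344 units


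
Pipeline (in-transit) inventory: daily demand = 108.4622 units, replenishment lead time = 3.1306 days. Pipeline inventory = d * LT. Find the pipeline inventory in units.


Pipeline = 108.4622 * 3.1306 = 339.5518

339.5518 units


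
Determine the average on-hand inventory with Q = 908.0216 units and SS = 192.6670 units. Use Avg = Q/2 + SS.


Q/2 = 454.0108
Avg = 454.0108 + 192.6670 = 646.6778

646.6778 units


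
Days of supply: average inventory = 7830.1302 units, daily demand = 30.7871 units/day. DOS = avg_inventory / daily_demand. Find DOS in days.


DOS = 7830.1302 / 30.7871 = 254.3315

254.3315 days


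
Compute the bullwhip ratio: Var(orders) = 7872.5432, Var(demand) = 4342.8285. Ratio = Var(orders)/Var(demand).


BW = 7872.5432 / 4342.8285 = 1.8128

1.8128


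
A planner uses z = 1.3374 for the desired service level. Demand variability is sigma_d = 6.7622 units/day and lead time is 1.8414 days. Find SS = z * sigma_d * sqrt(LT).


sqrt(LT) = sqrt(1.8414) = 1.3570
SS = 1.3374 * 6.7622 * 1.3570 = 12.2722

12.2722 units


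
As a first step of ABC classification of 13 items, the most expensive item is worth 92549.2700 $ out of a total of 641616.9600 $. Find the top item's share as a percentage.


Top item = 92549.2700
Total = 641616.9600
Percentage = 92549.2700 / 641616.9600 * 100 = 14.4244

14.4244%


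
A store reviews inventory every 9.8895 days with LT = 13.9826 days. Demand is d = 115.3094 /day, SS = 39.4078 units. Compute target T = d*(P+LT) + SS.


P + LT = 23.8721
d*(P+LT) = 115.3094 * 23.8721 = 2752.6775
T = 2752.6775 + 39.4078 = 2792.0853

2792.0853 units


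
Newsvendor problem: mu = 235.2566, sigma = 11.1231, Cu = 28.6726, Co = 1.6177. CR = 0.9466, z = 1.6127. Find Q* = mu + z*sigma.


CR = Cu/(Cu+Co) = 28.6726/(28.6726+1.6177) = 0.9466
z = 1.6127
Q* = 235.2566 + 1.6127 * 11.1231 = 253.1948

253.1948 units


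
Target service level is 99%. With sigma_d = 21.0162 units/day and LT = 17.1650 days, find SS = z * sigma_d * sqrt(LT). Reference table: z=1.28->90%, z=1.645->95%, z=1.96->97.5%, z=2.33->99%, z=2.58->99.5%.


From the table, SL = 99% corresponds to z = 2.33
sqrt(LT) = sqrt(17.1650) = 4.1431
SS = 2.33 * 21.0162 * 4.1431 = 202.8766

202.8766 units


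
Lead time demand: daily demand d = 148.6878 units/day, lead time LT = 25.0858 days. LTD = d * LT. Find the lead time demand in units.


LTD = 148.6878 * 25.0858 = 3729.9524

3729.9524 units


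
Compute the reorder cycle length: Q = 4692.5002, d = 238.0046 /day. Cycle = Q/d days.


Cycle = 4692.5002 / 238.0046 = 19.7160

19.7160 days


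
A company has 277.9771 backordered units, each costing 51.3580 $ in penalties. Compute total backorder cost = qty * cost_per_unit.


Total = 277.9771 * 51.3580 = 14276.3479

14276.3479 $


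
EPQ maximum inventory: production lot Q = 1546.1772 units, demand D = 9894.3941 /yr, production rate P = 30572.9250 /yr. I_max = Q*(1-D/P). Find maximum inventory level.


D/P = 0.3236
1 - D/P = 0.6764
I_max = 1546.1772 * 0.6764 = 1045.7839

1045.7839 units


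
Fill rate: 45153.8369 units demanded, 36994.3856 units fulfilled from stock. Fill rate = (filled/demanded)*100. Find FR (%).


FR = 36994.3856 / 45153.8369 * 100 = 81.9297

81.9297%


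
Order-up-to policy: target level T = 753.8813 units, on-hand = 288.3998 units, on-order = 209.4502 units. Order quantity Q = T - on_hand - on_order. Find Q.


Inventory position = OH + OO = 288.3998 + 209.4502 = 497.8500
Q = 753.8813 - 497.8500 = 256.0313

256.0313 units


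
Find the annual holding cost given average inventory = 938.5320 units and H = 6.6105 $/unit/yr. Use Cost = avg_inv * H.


Cost = 938.5320 * 6.6105 = 6204.1658

6204.1658 $/yr


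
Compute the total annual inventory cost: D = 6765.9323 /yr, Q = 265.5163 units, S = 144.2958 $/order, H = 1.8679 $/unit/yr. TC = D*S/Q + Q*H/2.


Ordering cost = D*S/Q = 3676.9705
Holding cost = Q*H/2 = 247.9789
TC = 3676.9705 + 247.9789 = 3924.9495

3924.9495 $/yr


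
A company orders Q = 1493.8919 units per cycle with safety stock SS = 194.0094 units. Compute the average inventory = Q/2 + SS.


Q/2 = 746.9460
Avg = 746.9460 + 194.0094 = 940.9554

940.9554 units


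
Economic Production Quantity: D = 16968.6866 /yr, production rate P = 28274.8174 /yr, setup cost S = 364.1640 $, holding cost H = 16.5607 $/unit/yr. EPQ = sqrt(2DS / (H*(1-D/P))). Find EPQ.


1 - D/P = 1 - 0.6001 = 0.3999
H*(1-D/P) = 6.6221
2DS = 12358769.5740
EPQ = sqrt(1866303.8352) = 1366.1273

1366.1273 units


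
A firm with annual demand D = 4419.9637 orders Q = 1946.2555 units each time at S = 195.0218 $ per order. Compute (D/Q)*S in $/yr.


Number of orders = D/Q = 2.2710
Cost = 2.2710 * 195.0218 = 442.8963

442.8963 $/yr


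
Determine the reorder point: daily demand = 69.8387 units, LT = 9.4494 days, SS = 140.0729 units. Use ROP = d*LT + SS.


d*LT = 69.8387 * 9.4494 = 659.9338
ROP = 659.9338 + 140.0729 = 800.0067

800.0067 units


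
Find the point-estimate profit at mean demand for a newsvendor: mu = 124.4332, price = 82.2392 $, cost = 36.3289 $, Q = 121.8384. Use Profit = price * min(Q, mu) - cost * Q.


Sales at mu = min(121.8384, 124.4332) = 121.8384
Revenue = 82.2392 * 121.8384 = 10019.8925
Total cost = 36.3289 * 121.8384 = 4426.2550
Profit = 10019.8925 - 4426.2550 = 5593.6375

5593.6375 $


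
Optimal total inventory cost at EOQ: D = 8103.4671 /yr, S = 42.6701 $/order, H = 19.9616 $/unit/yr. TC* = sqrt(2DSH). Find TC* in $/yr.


2*D*S*H = 13804474.4824
TC* = sqrt(13804474.4824) = 3715.4373

3715.4373 $/yr


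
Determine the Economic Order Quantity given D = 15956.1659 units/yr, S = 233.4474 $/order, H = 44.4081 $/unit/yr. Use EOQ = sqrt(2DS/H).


2*D*S = 2 * 15956.1659 * 233.4474 = 7449850.8866
2*D*S/H = 167758.8297
EOQ = sqrt(167758.8297) = 409.5837

409.5837 units


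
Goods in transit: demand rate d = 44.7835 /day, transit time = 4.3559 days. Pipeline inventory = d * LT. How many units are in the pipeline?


Pipeline = 44.7835 * 4.3559 = 195.0724

195.0724 units


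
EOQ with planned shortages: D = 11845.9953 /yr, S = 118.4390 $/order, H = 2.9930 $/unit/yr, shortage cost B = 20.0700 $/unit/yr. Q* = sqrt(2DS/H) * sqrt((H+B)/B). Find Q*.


sqrt(2DS/H) = 968.2662
sqrt((H+B)/B) = 1.0720
Q* = 968.2662 * 1.0720 = 1037.9561

1037.9561 units


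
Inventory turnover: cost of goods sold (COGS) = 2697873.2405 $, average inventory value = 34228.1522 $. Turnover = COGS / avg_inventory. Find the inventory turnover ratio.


Turnover = 2697873.2405 / 34228.1522 = 78.8203

78.8203


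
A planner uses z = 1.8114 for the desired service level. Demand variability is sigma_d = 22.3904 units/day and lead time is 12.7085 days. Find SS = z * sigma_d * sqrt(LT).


sqrt(LT) = sqrt(12.7085) = 3.5649
SS = 1.8114 * 22.3904 * 3.5649 = 144.5850

144.5850 units


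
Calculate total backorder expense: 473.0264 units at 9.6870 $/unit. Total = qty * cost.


Total = 473.0264 * 9.6870 = 4582.2067

4582.2067 $


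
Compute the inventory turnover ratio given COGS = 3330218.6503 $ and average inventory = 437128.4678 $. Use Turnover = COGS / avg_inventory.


Turnover = 3330218.6503 / 437128.4678 = 7.6184

7.6184


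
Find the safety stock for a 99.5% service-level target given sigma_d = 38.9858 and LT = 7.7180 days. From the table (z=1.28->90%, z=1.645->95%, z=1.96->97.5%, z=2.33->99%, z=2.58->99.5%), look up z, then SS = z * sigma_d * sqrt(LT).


From the table, SL = 99.5% corresponds to z = 2.58
sqrt(LT) = sqrt(7.7180) = 2.7781
SS = 2.58 * 38.9858 * 2.7781 = 279.4335

279.4335 units


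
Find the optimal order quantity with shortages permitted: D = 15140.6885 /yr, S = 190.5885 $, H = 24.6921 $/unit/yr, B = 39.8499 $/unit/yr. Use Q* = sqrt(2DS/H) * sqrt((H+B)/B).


sqrt(2DS/H) = 483.4562
sqrt((H+B)/B) = 1.2726
Q* = 483.4562 * 1.2726 = 615.2686

615.2686 units


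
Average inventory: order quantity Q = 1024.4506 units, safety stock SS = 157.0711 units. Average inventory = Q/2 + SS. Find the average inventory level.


Q/2 = 512.2253
Avg = 512.2253 + 157.0711 = 669.2964

669.2964 units


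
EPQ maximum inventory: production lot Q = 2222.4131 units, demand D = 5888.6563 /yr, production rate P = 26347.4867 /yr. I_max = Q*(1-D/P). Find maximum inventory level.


D/P = 0.2235
1 - D/P = 0.7765
I_max = 2222.4131 * 0.7765 = 1725.7044

1725.7044 units


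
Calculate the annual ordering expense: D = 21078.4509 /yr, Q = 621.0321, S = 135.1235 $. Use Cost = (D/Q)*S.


Number of orders = D/Q = 33.9410
Cost = 33.9410 * 135.1235 = 4586.2268

4586.2268 $/yr


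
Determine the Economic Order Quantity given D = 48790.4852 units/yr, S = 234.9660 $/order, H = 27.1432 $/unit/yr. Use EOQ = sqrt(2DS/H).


2*D*S = 2 * 48790.4852 * 234.9660 = 22928210.2910
2*D*S/H = 844712.8670
EOQ = sqrt(844712.8670) = 919.0826

919.0826 units


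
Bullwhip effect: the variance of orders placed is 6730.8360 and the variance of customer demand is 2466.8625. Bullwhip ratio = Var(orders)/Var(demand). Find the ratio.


BW = 6730.8360 / 2466.8625 = 2.7285

2.7285


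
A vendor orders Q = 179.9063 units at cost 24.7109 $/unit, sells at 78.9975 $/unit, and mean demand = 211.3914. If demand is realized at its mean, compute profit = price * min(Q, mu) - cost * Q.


Sales at mu = min(179.9063, 211.3914) = 179.9063
Revenue = 78.9975 * 179.9063 = 14212.1479
Total cost = 24.7109 * 179.9063 = 4445.6466
Profit = 14212.1479 - 4445.6466 = 9766.5013

9766.5013 $


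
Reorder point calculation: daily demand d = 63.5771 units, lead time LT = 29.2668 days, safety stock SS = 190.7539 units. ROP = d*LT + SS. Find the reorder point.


d*LT = 63.5771 * 29.2668 = 1860.6983
ROP = 1860.6983 + 190.7539 = 2051.4522

2051.4522 units


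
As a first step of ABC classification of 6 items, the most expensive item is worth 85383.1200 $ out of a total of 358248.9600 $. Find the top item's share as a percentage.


Top item = 85383.1200
Total = 358248.9600
Percentage = 85383.1200 / 358248.9600 * 100 = 23.8335

23.8335%


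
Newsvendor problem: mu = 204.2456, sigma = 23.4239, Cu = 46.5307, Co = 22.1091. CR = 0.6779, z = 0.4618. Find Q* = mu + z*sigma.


CR = Cu/(Cu+Co) = 46.5307/(46.5307+22.1091) = 0.6779
z = 0.4618
Q* = 204.2456 + 0.4618 * 23.4239 = 215.0628

215.0628 units


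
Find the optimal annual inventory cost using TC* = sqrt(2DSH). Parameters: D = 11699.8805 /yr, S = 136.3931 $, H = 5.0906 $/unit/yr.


2*D*S*H = 16246985.5846
TC* = sqrt(16246985.5846) = 4030.7550

4030.7550 $/yr


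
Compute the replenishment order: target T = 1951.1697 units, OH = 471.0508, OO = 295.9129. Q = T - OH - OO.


Inventory position = OH + OO = 471.0508 + 295.9129 = 766.9637
Q = 1951.1697 - 766.9637 = 1184.2060

1184.2060 units


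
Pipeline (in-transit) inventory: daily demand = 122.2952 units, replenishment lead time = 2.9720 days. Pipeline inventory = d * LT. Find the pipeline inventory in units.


Pipeline = 122.2952 * 2.9720 = 363.4613

363.4613 units


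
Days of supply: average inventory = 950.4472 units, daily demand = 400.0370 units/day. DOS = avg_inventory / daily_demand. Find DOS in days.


DOS = 950.4472 / 400.0370 = 2.3759

2.3759 days


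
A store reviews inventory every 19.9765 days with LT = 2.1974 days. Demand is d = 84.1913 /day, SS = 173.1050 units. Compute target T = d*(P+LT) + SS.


P + LT = 22.1739
d*(P+LT) = 84.1913 * 22.1739 = 1866.8495
T = 1866.8495 + 173.1050 = 2039.9545

2039.9545 units


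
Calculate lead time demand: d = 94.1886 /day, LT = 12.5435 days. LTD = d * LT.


LTD = 94.1886 * 12.5435 = 1181.4547

1181.4547 units


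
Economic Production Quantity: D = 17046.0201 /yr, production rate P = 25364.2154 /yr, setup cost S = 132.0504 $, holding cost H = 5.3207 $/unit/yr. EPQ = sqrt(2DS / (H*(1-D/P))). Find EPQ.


1 - D/P = 1 - 0.6720 = 0.3280
H*(1-D/P) = 1.7449
2DS = 4501867.5452
EPQ = sqrt(2579979.5305) = 1606.2315

1606.2315 units


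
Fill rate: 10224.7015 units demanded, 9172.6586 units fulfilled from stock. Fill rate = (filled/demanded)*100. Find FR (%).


FR = 9172.6586 / 10224.7015 * 100 = 89.7108

89.7108%


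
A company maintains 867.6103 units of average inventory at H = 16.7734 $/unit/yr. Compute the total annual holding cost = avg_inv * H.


Cost = 867.6103 * 16.7734 = 14552.7746

14552.7746 $/yr


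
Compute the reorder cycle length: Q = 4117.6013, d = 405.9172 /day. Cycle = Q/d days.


Cycle = 4117.6013 / 405.9172 = 10.1439

10.1439 days


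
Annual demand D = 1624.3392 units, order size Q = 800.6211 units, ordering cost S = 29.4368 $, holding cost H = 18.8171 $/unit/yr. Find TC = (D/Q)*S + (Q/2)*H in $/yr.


Ordering cost = D*S/Q = 59.7228
Holding cost = Q*H/2 = 7532.6837
TC = 59.7228 + 7532.6837 = 7592.4065

7592.4065 $/yr


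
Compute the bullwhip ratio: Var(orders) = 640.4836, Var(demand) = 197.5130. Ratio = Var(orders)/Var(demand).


BW = 640.4836 / 197.5130 = 3.2427

3.2427


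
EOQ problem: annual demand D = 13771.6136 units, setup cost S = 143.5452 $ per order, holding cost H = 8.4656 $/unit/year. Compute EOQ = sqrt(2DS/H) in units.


2*D*S = 2 * 13771.6136 * 143.5452 = 3953698.0571
2*D*S/H = 467031.0500
EOQ = sqrt(467031.0500) = 683.3967

683.3967 units


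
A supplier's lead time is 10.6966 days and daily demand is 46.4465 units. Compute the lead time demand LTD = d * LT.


LTD = 46.4465 * 10.6966 = 496.8196

496.8196 units


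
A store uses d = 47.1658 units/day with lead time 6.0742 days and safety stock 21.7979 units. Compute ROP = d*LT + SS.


d*LT = 47.1658 * 6.0742 = 286.4945
ROP = 286.4945 + 21.7979 = 308.2924

308.2924 units


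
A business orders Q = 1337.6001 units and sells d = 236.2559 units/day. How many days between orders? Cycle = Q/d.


Cycle = 1337.6001 / 236.2559 = 5.6617

5.6617 days


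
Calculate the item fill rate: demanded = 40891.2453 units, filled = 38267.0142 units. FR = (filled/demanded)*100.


FR = 38267.0142 / 40891.2453 * 100 = 93.5824

93.5824%


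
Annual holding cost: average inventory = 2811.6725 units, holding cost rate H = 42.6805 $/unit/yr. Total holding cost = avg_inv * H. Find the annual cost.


Cost = 2811.6725 * 42.6805 = 120003.5881

120003.5881 $/yr


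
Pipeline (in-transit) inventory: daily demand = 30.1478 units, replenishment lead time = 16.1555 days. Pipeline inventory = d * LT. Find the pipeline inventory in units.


Pipeline = 30.1478 * 16.1555 = 487.0528

487.0528 units


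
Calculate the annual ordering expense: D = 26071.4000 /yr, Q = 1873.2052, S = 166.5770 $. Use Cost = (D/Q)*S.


Number of orders = D/Q = 13.9181
Cost = 13.9181 * 166.5770 = 2318.4302

2318.4302 $/yr


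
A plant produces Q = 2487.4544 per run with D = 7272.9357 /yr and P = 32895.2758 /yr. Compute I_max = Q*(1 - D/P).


D/P = 0.2211
1 - D/P = 0.7789
I_max = 2487.4544 * 0.7789 = 1937.4941

1937.4941 units


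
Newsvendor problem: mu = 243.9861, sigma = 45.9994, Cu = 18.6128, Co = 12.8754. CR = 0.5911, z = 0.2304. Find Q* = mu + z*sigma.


CR = Cu/(Cu+Co) = 18.6128/(18.6128+12.8754) = 0.5911
z = 0.2304
Q* = 243.9861 + 0.2304 * 45.9994 = 254.5844

254.5844 units


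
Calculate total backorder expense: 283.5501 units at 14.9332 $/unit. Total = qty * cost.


Total = 283.5501 * 14.9332 = 4234.3104

4234.3104 $


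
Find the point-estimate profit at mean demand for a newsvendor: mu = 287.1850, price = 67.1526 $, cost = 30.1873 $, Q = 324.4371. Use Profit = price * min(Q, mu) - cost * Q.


Sales at mu = min(324.4371, 287.1850) = 287.1850
Revenue = 67.1526 * 287.1850 = 19285.2194
Total cost = 30.1873 * 324.4371 = 9793.8801
Profit = 19285.2194 - 9793.8801 = 9491.3394

9491.3394 $


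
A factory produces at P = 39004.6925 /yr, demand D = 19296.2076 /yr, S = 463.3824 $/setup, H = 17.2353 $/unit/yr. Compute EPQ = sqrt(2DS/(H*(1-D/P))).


1 - D/P = 1 - 0.4947 = 0.5053
H*(1-D/P) = 8.7087
2DS = 17883045.9772
EPQ = sqrt(2053460.0845) = 1432.9899

1432.9899 units


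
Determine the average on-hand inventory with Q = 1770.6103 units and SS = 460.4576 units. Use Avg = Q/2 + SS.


Q/2 = 885.3052
Avg = 885.3052 + 460.4576 = 1345.7628

1345.7628 units


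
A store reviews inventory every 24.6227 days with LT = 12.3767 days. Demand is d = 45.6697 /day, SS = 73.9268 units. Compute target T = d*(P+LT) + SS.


P + LT = 36.9994
d*(P+LT) = 45.6697 * 36.9994 = 1689.7515
T = 1689.7515 + 73.9268 = 1763.6783

1763.6783 units


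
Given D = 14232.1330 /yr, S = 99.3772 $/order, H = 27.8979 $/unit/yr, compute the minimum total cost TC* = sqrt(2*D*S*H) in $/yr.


2*D*S*H = 78914763.3703
TC* = sqrt(78914763.3703) = 8883.3982

8883.3982 $/yr


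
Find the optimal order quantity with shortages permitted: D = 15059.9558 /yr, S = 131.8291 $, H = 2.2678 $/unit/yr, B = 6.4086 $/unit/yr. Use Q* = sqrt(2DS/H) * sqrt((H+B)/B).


sqrt(2DS/H) = 1323.2141
sqrt((H+B)/B) = 1.1636
Q* = 1323.2141 * 1.1636 = 1539.6369

1539.6369 units


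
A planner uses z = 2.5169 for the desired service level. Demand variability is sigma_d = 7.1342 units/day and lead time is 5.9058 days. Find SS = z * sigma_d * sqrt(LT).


sqrt(LT) = sqrt(5.9058) = 2.4302
SS = 2.5169 * 7.1342 * 2.4302 = 43.6366

43.6366 units


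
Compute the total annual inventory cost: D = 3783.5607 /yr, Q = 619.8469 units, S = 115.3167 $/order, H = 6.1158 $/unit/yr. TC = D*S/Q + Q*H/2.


Ordering cost = D*S/Q = 703.8960
Holding cost = Q*H/2 = 1895.4298
TC = 703.8960 + 1895.4298 = 2599.3258

2599.3258 $/yr


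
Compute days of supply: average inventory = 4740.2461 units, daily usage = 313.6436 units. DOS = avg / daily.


DOS = 4740.2461 / 313.6436 = 15.1135

15.1135 days


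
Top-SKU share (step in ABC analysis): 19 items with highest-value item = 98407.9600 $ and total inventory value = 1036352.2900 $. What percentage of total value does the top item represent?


Top item = 98407.9600
Total = 1036352.2900
Percentage = 98407.9600 / 1036352.2900 * 100 = 9.4956

9.4956%


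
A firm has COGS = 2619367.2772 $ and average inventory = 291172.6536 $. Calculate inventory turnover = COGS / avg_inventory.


Turnover = 2619367.2772 / 291172.6536 = 8.9959

8.9959


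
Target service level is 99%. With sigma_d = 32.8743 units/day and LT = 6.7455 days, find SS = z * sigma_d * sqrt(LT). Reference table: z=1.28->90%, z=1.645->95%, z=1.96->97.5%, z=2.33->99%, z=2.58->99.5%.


From the table, SL = 99% corresponds to z = 2.33
sqrt(LT) = sqrt(6.7455) = 2.5972
SS = 2.33 * 32.8743 * 2.5972 = 198.9388

198.9388 units


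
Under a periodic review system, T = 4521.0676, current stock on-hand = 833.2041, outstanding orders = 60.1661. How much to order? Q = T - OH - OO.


Inventory position = OH + OO = 833.2041 + 60.1661 = 893.3702
Q = 4521.0676 - 893.3702 = 3627.6974

3627.6974 units


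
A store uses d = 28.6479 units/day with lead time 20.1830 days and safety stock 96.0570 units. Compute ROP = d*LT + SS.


d*LT = 28.6479 * 20.1830 = 578.2006
ROP = 578.2006 + 96.0570 = 674.2576

674.2576 units


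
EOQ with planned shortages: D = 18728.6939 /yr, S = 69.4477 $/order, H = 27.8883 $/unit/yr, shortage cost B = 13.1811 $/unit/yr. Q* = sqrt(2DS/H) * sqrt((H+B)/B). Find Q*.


sqrt(2DS/H) = 305.4124
sqrt((H+B)/B) = 1.7652
Q* = 305.4124 * 1.7652 = 539.1008

539.1008 units


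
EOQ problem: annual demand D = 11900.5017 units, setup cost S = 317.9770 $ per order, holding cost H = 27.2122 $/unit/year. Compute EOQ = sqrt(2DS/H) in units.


2*D*S = 2 * 11900.5017 * 317.9770 = 7568171.6581
2*D*S/H = 278116.8615
EOQ = sqrt(278116.8615) = 527.3679

527.3679 units


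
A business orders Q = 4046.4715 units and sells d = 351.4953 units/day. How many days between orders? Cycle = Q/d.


Cycle = 4046.4715 / 351.4953 = 11.5122

11.5122 days


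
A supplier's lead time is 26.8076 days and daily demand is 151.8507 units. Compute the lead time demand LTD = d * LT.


LTD = 151.8507 * 26.8076 = 4070.7528

4070.7528 units


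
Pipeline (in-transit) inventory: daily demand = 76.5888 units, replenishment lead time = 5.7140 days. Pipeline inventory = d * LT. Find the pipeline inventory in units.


Pipeline = 76.5888 * 5.7140 = 437.6284

437.6284 units


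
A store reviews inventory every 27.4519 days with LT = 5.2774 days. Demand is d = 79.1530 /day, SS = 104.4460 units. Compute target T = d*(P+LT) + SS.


P + LT = 32.7293
d*(P+LT) = 79.1530 * 32.7293 = 2590.6223
T = 2590.6223 + 104.4460 = 2695.0683

2695.0683 units


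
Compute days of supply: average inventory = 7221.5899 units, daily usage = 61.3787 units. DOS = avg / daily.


DOS = 7221.5899 / 61.3787 = 117.6563

117.6563 days


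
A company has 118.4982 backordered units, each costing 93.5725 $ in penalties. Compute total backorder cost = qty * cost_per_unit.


Total = 118.4982 * 93.5725 = 11088.1728

11088.1728 $


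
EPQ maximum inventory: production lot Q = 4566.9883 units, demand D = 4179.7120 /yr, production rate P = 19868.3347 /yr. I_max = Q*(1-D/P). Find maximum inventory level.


D/P = 0.2104
1 - D/P = 0.7896
I_max = 4566.9883 * 0.7896 = 3606.2286

3606.2286 units


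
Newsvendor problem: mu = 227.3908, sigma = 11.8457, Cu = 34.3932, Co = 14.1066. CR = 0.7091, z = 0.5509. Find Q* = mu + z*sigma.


CR = Cu/(Cu+Co) = 34.3932/(34.3932+14.1066) = 0.7091
z = 0.5509
Q* = 227.3908 + 0.5509 * 11.8457 = 233.9166

233.9166 units


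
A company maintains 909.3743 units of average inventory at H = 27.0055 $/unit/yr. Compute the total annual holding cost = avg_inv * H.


Cost = 909.3743 * 27.0055 = 24558.1077

24558.1077 $/yr


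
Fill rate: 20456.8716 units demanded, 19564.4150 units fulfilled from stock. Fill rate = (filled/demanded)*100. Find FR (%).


FR = 19564.4150 / 20456.8716 * 100 = 95.6374

95.6374%


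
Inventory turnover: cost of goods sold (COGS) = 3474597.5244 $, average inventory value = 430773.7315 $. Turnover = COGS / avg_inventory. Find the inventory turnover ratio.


Turnover = 3474597.5244 / 430773.7315 = 8.0659

8.0659


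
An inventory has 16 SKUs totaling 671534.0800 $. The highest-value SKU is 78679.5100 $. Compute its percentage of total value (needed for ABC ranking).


Top item = 78679.5100
Total = 671534.0800
Percentage = 78679.5100 / 671534.0800 * 100 = 11.7164

11.7164%


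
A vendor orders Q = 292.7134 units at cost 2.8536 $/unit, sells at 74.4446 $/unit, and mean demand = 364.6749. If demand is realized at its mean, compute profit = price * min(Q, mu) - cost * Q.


Sales at mu = min(292.7134, 364.6749) = 292.7134
Revenue = 74.4446 * 292.7134 = 21790.9320
Total cost = 2.8536 * 292.7134 = 835.2870
Profit = 21790.9320 - 835.2870 = 20955.6450

20955.6450 $


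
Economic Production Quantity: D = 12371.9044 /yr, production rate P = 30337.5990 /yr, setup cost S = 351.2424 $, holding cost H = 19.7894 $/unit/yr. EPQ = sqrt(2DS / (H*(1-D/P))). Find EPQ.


1 - D/P = 1 - 0.4078 = 0.5922
H*(1-D/P) = 11.7191
2DS = 8691074.7881
EPQ = sqrt(741614.2292) = 861.1703

861.1703 units


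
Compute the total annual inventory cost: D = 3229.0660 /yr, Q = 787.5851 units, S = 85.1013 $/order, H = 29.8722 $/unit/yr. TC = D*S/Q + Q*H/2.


Ordering cost = D*S/Q = 348.9118
Holding cost = Q*H/2 = 11763.4498
TC = 348.9118 + 11763.4498 = 12112.3616

12112.3616 $/yr


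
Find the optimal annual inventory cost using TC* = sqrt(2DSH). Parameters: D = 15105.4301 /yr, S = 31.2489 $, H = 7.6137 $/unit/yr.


2*D*S*H = 7187760.3040
TC* = sqrt(7187760.3040) = 2680.9999

2680.9999 $/yr


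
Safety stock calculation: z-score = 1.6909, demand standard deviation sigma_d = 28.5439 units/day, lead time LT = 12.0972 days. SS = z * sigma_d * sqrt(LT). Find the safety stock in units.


sqrt(LT) = sqrt(12.0972) = 3.4781
SS = 1.6909 * 28.5439 * 3.4781 = 167.8702

167.8702 units


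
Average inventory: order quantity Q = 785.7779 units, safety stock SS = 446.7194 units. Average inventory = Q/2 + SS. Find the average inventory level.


Q/2 = 392.8890
Avg = 392.8890 + 446.7194 = 839.6083

839.6083 units


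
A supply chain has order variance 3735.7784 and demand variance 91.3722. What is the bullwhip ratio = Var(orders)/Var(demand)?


BW = 3735.7784 / 91.3722 = 40.8853

40.8853


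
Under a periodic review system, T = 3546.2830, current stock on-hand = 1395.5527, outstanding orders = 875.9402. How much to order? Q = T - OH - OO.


Inventory position = OH + OO = 1395.5527 + 875.9402 = 2271.4929
Q = 3546.2830 - 2271.4929 = 1274.7901

1274.7901 units


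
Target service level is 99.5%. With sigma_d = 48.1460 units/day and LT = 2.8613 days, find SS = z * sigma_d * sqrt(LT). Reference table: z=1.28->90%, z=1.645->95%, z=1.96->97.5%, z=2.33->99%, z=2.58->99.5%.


From the table, SL = 99.5% corresponds to z = 2.58
sqrt(LT) = sqrt(2.8613) = 1.6915
SS = 2.58 * 48.1460 * 1.6915 = 210.1172

210.1172 units


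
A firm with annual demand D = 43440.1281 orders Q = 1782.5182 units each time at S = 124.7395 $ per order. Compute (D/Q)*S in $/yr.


Number of orders = D/Q = 24.3701
Cost = 24.3701 * 124.7395 = 3039.9128

3039.9128 $/yr


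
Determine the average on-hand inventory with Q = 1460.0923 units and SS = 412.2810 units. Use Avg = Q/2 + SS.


Q/2 = 730.0462
Avg = 730.0462 + 412.2810 = 1142.3272

1142.3272 units


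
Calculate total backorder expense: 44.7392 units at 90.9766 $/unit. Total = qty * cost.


Total = 44.7392 * 90.9766 = 4070.2203

4070.2203 $


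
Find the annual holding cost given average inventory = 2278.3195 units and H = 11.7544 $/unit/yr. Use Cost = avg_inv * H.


Cost = 2278.3195 * 11.7544 = 26780.2787

26780.2787 $/yr


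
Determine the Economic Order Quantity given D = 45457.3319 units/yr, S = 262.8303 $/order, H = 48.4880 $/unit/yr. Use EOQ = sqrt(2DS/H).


2*D*S = 2 * 45457.3319 * 262.8303 = 23895128.3610
2*D*S/H = 492804.9901
EOQ = sqrt(492804.9901) = 702.0007

702.0007 units


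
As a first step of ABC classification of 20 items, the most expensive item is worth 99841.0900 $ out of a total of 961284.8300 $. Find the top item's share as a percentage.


Top item = 99841.0900
Total = 961284.8300
Percentage = 99841.0900 / 961284.8300 * 100 = 10.3862

10.3862%


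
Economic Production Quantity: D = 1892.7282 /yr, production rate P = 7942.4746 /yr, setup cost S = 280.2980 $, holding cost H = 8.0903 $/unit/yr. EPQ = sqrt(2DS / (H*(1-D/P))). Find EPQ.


1 - D/P = 1 - 0.2383 = 0.7617
H*(1-D/P) = 6.1623
2DS = 1061055.8580
EPQ = sqrt(172183.7991) = 414.9504

414.9504 units


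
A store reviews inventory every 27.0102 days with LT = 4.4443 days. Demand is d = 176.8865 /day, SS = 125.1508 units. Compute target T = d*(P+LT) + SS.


P + LT = 31.4545
d*(P+LT) = 176.8865 * 31.4545 = 5563.8764
T = 5563.8764 + 125.1508 = 5689.0272

5689.0272 units


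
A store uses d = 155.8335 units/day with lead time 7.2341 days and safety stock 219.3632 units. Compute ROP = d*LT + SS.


d*LT = 155.8335 * 7.2341 = 1127.3151
ROP = 1127.3151 + 219.3632 = 1346.6783

1346.6783 units


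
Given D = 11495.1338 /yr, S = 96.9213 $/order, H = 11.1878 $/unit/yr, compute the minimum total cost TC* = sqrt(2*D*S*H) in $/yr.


2*D*S*H = 24929177.5704
TC* = sqrt(24929177.5704) = 4992.9127

4992.9127 $/yr


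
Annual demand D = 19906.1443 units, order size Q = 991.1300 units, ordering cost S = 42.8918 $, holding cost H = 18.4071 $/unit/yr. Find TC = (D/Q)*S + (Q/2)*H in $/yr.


Ordering cost = D*S/Q = 861.4514
Holding cost = Q*H/2 = 9121.9145
TC = 861.4514 + 9121.9145 = 9983.3659

9983.3659 $/yr


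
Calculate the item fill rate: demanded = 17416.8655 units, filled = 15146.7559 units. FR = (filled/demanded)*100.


FR = 15146.7559 / 17416.8655 * 100 = 86.9660

86.9660%


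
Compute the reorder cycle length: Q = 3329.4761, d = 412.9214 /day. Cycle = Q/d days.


Cycle = 3329.4761 / 412.9214 = 8.0632

8.0632 days


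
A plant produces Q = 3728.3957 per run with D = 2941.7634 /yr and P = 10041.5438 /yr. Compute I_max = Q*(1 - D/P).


D/P = 0.2930
1 - D/P = 0.7070
I_max = 3728.3957 * 0.7070 = 2636.1276

2636.1276 units


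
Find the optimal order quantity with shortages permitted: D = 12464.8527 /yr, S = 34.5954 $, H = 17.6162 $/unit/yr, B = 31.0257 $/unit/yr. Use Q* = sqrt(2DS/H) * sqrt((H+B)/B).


sqrt(2DS/H) = 221.2644
sqrt((H+B)/B) = 1.2521
Q* = 221.2644 * 1.2521 = 277.0487

277.0487 units


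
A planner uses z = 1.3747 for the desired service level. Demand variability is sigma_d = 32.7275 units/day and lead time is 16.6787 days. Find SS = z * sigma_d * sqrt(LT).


sqrt(LT) = sqrt(16.6787) = 4.0840
SS = 1.3747 * 32.7275 * 4.0840 = 183.7392

183.7392 units


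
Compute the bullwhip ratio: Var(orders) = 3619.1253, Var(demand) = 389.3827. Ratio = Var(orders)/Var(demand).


BW = 3619.1253 / 389.3827 = 9.2945

9.2945


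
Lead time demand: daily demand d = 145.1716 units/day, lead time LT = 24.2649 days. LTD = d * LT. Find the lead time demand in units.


LTD = 145.1716 * 24.2649 = 3522.5744

3522.5744 units


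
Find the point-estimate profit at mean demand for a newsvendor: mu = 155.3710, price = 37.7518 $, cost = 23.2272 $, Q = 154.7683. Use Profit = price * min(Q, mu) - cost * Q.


Sales at mu = min(154.7683, 155.3710) = 154.7683
Revenue = 37.7518 * 154.7683 = 5842.7819
Total cost = 23.2272 * 154.7683 = 3594.8343
Profit = 5842.7819 - 3594.8343 = 2247.9477

2247.9477 $


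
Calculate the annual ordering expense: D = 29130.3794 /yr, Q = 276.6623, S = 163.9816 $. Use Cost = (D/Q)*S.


Number of orders = D/Q = 105.2922
Cost = 105.2922 * 163.9816 = 17265.9817

17265.9817 $/yr


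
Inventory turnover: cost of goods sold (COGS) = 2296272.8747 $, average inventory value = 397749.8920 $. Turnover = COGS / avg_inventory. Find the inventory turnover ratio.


Turnover = 2296272.8747 / 397749.8920 = 5.7732

5.7732


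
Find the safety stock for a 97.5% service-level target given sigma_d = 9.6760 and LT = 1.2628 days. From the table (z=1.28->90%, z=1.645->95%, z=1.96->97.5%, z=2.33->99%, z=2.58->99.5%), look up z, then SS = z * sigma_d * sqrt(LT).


From the table, SL = 97.5% corresponds to z = 1.96
sqrt(LT) = sqrt(1.2628) = 1.1237
SS = 1.96 * 9.6760 * 1.1237 = 21.3118

21.3118 units


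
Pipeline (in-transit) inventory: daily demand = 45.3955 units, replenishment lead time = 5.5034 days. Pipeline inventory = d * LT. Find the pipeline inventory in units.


Pipeline = 45.3955 * 5.5034 = 249.8296

249.8296 units


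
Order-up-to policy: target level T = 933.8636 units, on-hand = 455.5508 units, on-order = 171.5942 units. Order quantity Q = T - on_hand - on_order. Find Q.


Inventory position = OH + OO = 455.5508 + 171.5942 = 627.1450
Q = 933.8636 - 627.1450 = 306.7186

306.7186 units
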